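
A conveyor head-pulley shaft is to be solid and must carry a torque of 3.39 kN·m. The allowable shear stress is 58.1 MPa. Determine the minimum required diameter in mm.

For a solid shaft τ_max = 16T/(πd³), so d = (16T/(π τ_allow))^(1/3) = (16·3390/(π·5.81×10^7))^(1/3) = 0.06673 m.

66.7 mm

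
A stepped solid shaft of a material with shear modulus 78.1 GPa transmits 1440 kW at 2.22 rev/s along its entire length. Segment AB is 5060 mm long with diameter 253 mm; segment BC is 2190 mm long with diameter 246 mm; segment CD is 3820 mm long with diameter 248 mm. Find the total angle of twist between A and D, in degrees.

ω = 2π·2.22 = 13.95 rad/s, so T = P/ω = 1440×10³ / 13.95 = 103200 N·m.
J_AB = π(0.253)⁴/32 = 4.02×10^-4 m⁴; J_BC = π(0.246)⁴/32 = 3.60×10^-4 m⁴; J_CD = π(0.248)⁴/32 = 3.71×10^-4 m⁴.
θ = (T/G)·Σ L_i/J_i = (103200/78.1×10⁹)·(5.06/4.02×10^-4 + 2.19/3.60×10^-4 + 3.82/3.71×10^-4) = 0.03828 rad.

2.19°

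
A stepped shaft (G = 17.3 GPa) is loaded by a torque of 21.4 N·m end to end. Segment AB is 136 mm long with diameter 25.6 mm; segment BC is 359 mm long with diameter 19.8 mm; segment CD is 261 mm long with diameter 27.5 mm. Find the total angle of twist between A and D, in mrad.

J_AB = π(0.0256)⁴/32 = 4.22×10^-8 m⁴; J_BC = π(0.0198)⁴/32 = 1.51×10^-8 m⁴; J_CD = π(0.0275)⁴/32 = 5.61×10^-8 m⁴.
θ = (T/G)·Σ L_i/J_i = (21.40/17.3×10⁹)·(0.136/4.22×10^-8 + 0.359/1.51×10^-8 + 0.261/5.61×10^-8) = 0.03917 rad.

39.2 mrad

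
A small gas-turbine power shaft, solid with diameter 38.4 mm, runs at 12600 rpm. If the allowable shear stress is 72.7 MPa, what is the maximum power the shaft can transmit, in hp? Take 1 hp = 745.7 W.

1430 hp

J = πd⁴/32 = π(0.0384)⁴/32 = 2.135×10^-7 m⁴.
T_max = τ_allow·J/r = 7.27×10^7 × 2.135×10^-7 / 0.0192 = 808.3 N·m.
ω = 2π·12600/60 = 1319 rad/s, so P_max = T_max·ω = 1.066×10^6 W.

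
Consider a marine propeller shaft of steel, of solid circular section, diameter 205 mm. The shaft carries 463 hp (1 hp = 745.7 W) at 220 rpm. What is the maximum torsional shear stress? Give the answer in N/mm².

ω = 2π·220/60 = 23.04 rad/s, so T = P/ω = 463×745.7 / 23.04 = 14990 N·m.
J = πd⁴/32 = π(0.205)⁴/32 = 1.734×10^-4 m⁴.
τ_max = T·r/J = 14990 × 0.102 / 1.734×10^-4 = 8.859×10^6 Pa.

8.86 N/mm²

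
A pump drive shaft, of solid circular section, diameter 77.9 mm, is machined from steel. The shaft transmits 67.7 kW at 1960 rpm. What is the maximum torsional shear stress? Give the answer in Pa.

ω = 2π·1960/60 = 205.3 rad/s, so T = P/ω = 67.7×10³ / 205.3 = 329.8 N·m.
J = πd⁴/32 = π(0.0779)⁴/32 = 3.615×10^-6 m⁴.
τ_max = T·r/J = 329.8 × 0.0390 / 3.615×10^-6 = 3.554×10^6 Pa.

3.55e6 Pa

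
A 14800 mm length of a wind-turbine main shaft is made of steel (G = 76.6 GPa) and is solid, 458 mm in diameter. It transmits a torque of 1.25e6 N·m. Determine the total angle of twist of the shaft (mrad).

J = πd⁴/32 = π(0.458)⁴/32 = 4.320×10^-3 m⁴.
θ = T·L/(G·J) = 1.250e6 × 14.8 / (76.6×10⁹ × 4.320×10^-3) = 0.05591 rad.

55.9 mrad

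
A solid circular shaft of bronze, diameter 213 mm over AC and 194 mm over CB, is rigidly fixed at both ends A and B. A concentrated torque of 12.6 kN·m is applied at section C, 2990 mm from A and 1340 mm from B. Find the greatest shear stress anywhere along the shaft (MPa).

Compatibility: T_A·a/J_AC = T_B·b/J_CB with T_A + T_B = T₀.
J_AC = 2.02×10^-4 m⁴, J_CB = 1.39×10^-4 m⁴, so T_A = T₀·(J_AC/a)/((J_AC/a)+(J_CB/b)) = 4969 N·m, T_B = 7631 N·m.
τ in each portion: τ_AC = 2.62×10^6 Pa, τ_CB = 5.32×10^6 Pa; maximum is in CB.
τ_max = T_CB·r/J = 7631·0.0970/1.39×10^-4 = 5.323×10^6 Pa.

5.32 MPa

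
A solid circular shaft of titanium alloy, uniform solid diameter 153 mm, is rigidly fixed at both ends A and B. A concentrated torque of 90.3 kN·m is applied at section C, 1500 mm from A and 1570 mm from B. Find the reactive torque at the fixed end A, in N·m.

46200 N·m

With uniform GJ and both ends fixed, compatibility θ_AC = θ_CB gives T_A·a = T_B·b, together with T_A + T_B = T₀.
T_A = T₀·b/(a+b) = 90300·1570/3070 = 46180 N·m; T_B = 44120 N·m.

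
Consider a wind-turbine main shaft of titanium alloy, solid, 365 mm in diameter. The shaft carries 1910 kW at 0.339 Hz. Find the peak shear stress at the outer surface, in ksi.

13.6 ksi

ω = 2π·0.339 = 2.130 rad/s, so T = P/ω = 1910×10³ / 2.130 = 896700 N·m.
J = πd⁴/32 = π(0.365)⁴/32 = 1.742×10^-3 m⁴.
τ_max = T·r/J = 896700 × 0.182 / 1.742×10^-3 = 9.392×10^7 Pa.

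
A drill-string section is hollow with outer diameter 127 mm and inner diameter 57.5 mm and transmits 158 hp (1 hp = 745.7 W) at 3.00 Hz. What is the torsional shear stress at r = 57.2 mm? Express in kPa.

ω = 2π·3.00 = 18.85 rad/s, so T = P/ω = 158×745.7 / 18.85 = 6251 N·m.
J = π(d_o⁴ − d_i⁴)/32 = π(0.127⁴ − 0.0575⁴)/32 = 2.447×10^-5 m⁴.
Shear stress varies linearly with radius: τ = T·r/J = 6251 × 0.0572 / 2.447×10^-5 = 1.461×10^7 Pa.

14600 kPa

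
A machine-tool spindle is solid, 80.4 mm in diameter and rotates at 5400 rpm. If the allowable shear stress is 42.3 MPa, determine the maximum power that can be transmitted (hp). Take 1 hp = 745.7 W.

3270 hp

J = πd⁴/32 = π(0.0804)⁴/32 = 4.102×10^-6 m⁴.
T_max = τ_allow·J/r = 4.23×10^7 × 4.102×10^-6 / 0.0402 = 4317 N·m.
ω = 2π·5400/60 = 565.5 rad/s, so P_max = T_max·ω = 2.441×10^6 W.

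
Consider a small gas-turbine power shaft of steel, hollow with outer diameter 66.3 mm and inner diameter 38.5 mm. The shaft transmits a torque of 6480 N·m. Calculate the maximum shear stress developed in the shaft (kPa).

128000 kPa

J = π(d_o⁴ − d_i⁴)/32 = π(0.0663⁴ − 0.0385⁴)/32 = 1.681×10^-6 m⁴.
τ_max = T·r/J = 6480 × 0.0331 / 1.681×10^-6 = 1.278×10^8 Pa.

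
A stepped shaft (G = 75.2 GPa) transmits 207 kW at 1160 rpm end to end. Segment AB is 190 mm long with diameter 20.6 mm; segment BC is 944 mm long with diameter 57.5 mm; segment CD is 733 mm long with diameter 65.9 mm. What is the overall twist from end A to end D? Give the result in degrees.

ω = 2π·1160/60 = 121.5 rad/s, so T = P/ω = 207×10³ / 121.5 = 1704 N·m.
J_AB = π(0.0206)⁴/32 = 1.77×10^-8 m⁴; J_BC = π(0.0575)⁴/32 = 1.07×10^-6 m⁴; J_CD = π(0.0659)⁴/32 = 1.85×10^-6 m⁴.
θ = (T/G)·Σ L_i/J_i = (1704/75.2×10⁹)·(0.190/1.77×10^-8 + 0.944/1.07×10^-6 + 0.733/1.85×10^-6) = 0.2724 rad.

15.6°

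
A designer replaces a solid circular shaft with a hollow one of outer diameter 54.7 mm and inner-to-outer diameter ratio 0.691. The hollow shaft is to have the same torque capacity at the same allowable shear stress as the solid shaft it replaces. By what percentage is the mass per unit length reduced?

Equal τ_max and T ⇒ the solid shaft needs d_s³ = d_o³(1−k⁴), so d_s = 54.7·(1−0.691⁴)^(1/3) = 50.18 mm.
Area ratio A_h/A_s = d_o²(1−k²)/d_s² = (1−k²)/(1−k⁴)^(2/3) = 0.6209.
Mass saving = 1 − 0.6209 = 37.9 %.

37.9 %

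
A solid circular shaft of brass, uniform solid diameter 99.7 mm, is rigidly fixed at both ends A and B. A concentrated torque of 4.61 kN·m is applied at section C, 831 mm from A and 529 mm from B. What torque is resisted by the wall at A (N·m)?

With uniform GJ and both ends fixed, compatibility θ_AC = θ_CB gives T_A·a = T_B·b, together with T_A + T_B = T₀.
T_A = T₀·b/(a+b) = 4610·529/1360 = 1793 N·m; T_B = 2817 N·m.

1790 N·m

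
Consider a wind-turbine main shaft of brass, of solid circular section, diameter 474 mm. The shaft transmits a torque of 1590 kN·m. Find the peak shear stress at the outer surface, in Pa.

7.60e7 Pa

J = πd⁴/32 = π(0.474)⁴/32 = 4.956×10^-3 m⁴.
τ_max = T·r/J = 1.590e6 × 0.237 / 4.956×10^-3 = 7.604×10^7 Pa.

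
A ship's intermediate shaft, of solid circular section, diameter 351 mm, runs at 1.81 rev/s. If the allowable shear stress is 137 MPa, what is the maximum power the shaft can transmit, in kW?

J = πd⁴/32 = π(0.351)⁴/32 = 1.490×10^-3 m⁴.
T_max = τ_allow·J/r = 1.37×10^8 × 1.490×10^-3 / 0.175 = 1.163e6 N·m.
ω = 2π·1.81 = 11.37 rad/s, so P_max = T_max·ω = 1.323×10^7 W.

13200 kW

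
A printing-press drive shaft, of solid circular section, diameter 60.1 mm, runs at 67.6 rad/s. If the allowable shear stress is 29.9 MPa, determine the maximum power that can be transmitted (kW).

86.2 kW

J = πd⁴/32 = π(0.0601)⁴/32 = 1.281×10^-6 m⁴.
T_max = τ_allow·J/r = 2.99×10^7 × 1.281×10^-6 / 0.0301 = 1274 N·m.
ω = 67.6 rad/s, so P_max = T_max·ω = 8.615×10^4 W.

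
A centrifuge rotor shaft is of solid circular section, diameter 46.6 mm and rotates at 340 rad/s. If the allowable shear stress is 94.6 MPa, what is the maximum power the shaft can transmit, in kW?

639 kW

J = πd⁴/32 = π(0.0466)⁴/32 = 4.630×10^-7 m⁴.
T_max = τ_allow·J/r = 9.46×10^7 × 4.630×10^-7 / 0.0233 = 1880 N·m.
ω = 340 rad/s, so P_max = T_max·ω = 6.391×10^5 W.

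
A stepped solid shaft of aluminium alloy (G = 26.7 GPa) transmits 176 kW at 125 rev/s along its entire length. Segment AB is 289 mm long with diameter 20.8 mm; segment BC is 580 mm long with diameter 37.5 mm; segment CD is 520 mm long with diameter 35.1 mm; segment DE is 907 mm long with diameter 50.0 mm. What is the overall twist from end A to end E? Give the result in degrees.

ω = 2π·125 = 785.4 rad/s, so T = P/ω = 176×10³ / 785.4 = 224.1 N·m.
J_AB = π(0.0208)⁴/32 = 1.84×10^-8 m⁴; J_BC = π(0.0375)⁴/32 = 1.94×10^-7 m⁴; J_CD = π(0.0351)⁴/32 = 1.49×10^-7 m⁴; J_DE = π(0.0500)⁴/32 = 6.14×10^-7 m⁴.
θ = (T/G)·Σ L_i/J_i = (224.1/26.7×10⁹)·(0.289/1.84×10^-8 + 0.580/1.94×10^-7 + 0.520/1.49×10^-7 + 0.907/6.14×10^-7) = 0.1988 rad.

11.4°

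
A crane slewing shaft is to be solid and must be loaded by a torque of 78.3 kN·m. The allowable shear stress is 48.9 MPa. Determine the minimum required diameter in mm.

For a solid shaft τ_max = 16T/(πd³), so d = (16T/(π τ_allow))^(1/3) = (16·78300/(π·4.89×10^7))^(1/3) = 0.2013 m.

201 mm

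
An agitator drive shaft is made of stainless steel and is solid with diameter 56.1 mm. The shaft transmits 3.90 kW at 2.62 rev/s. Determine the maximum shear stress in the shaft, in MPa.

ω = 2π·2.62 = 16.46 rad/s, so T = P/ω = 3.90×10³ / 16.46 = 236.9 N·m.
J = πd⁴/32 = π(0.0561)⁴/32 = 9.724×10^-7 m⁴.
τ_max = T·r/J = 236.9 × 0.0281 / 9.724×10^-7 = 6.834×10^6 Pa.

6.83 MPa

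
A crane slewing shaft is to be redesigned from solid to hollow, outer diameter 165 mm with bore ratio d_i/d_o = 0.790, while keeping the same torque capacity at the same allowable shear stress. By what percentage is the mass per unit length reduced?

Equal τ_max and T ⇒ the solid shaft needs d_s³ = d_o³(1−k⁴), so d_s = 165·(1−0.790⁴)^(1/3) = 140.0 mm.
Area ratio A_h/A_s = d_o²(1−k²)/d_s² = (1−k²)/(1−k⁴)^(2/3) = 0.5223.
Mass saving = 1 − 0.5223 = 47.8 %.

47.8 %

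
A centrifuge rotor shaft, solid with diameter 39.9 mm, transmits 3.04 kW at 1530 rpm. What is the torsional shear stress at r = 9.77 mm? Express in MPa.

0.745 MPa

ω = 2π·1530/60 = 160.2 rad/s, so T = P/ω = 3.04×10³ / 160.2 = 18.97 N·m.
J = πd⁴/32 = π(0.0399)⁴/32 = 2.488×10^-7 m⁴.
Shear stress varies linearly with radius: τ = T·r/J = 18.97 × 0.00977 / 2.488×10^-7 = 7.450×10^5 Pa.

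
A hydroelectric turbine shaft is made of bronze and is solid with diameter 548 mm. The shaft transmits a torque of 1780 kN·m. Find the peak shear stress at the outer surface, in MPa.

55.1 MPa

J = πd⁴/32 = π(0.548)⁴/32 = 8.854×10^-3 m⁴.
τ_max = T·r/J = 1.780e6 × 0.274 / 8.854×10^-3 = 5.509×10^7 Pa.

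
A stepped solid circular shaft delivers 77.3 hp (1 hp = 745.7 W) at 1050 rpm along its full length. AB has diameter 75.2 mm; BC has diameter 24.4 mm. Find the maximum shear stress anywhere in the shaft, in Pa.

1.84e8 Pa

ω = 2π·1050/60 = 110.0 rad/s, so T = P/ω = 77.3×745.7 / 110.0 = 524.2 N·m.
Under the same torque, τ_max = 16T/(πd³) is largest where d is smallest — segment BC (d = 24.4 mm).
τ_max = 16·524.2/(π·(0.0244)³) = 1.838×10^8 Pa.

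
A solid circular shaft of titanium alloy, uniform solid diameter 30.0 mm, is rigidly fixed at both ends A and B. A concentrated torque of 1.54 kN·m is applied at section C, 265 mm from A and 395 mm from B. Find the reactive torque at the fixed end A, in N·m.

922 N·m

With uniform GJ and both ends fixed, compatibility θ_AC = θ_CB gives T_A·a = T_B·b, together with T_A + T_B = T₀.
T_A = T₀·b/(a+b) = 1540·395/660.0 = 921.7 N·m; T_B = 618.3 N·m.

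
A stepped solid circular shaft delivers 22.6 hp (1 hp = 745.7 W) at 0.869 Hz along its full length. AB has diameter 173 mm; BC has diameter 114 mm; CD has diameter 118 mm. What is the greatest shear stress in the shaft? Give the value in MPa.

10.6 MPa

ω = 2π·0.869 = 5.460 rad/s, so T = P/ω = 22.6×745.7 / 5.460 = 3087 N·m.
Under the same torque, τ_max = 16T/(πd³) is largest where d is smallest — segment BC (d = 114 mm).
τ_max = 16·3087/(π·(0.114)³) = 1.061×10^7 Pa.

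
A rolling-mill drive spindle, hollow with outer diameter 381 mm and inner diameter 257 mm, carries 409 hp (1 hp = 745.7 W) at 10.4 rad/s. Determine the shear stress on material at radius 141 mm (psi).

366 psi

ω = 10.4 rad/s, so T = P/ω = 409×745.7 / 10.40 = 29330 N·m.
J = π(d_o⁴ − d_i⁴)/32 = π(0.381⁴ − 0.257⁴)/32 = 1.640×10^-3 m⁴.
Shear stress varies linearly with radius: τ = T·r/J = 29330 × 0.141 / 1.640×10^-3 = 2.521×10^6 Pa.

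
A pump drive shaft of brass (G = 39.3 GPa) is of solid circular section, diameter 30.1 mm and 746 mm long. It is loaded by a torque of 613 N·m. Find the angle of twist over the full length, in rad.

J = πd⁴/32 = π(0.0301)⁴/32 = 8.059×10^-8 m⁴.
θ = T·L/(G·J) = 613.0 × 0.746 / (39.3×10⁹ × 8.059×10^-8) = 0.1444 rad.

0.144 rad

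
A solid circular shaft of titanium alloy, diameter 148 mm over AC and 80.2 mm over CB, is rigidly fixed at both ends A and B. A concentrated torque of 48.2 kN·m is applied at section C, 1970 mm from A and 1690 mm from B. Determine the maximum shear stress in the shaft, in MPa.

Compatibility: T_A·a/J_AC = T_B·b/J_CB with T_A + T_B = T₀.
J_AC = 4.71×10^-5 m⁴, J_CB = 4.06×10^-6 m⁴, so T_A = T₀·(J_AC/a)/((J_AC/a)+(J_CB/b)) = 43800 N·m, T_B = 4402 N·m.
τ in each portion: τ_AC = 6.88×10^7 Pa, τ_CB = 4.35×10^7 Pa; maximum is in AC.
τ_max = T_AC·r/J = 43800·0.0740/4.71×10^-5 = 6.881×10^7 Pa.

68.8 MPa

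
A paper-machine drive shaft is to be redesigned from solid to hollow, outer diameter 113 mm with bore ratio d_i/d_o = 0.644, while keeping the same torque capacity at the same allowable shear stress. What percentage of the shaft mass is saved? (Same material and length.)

Equal τ_max and T ⇒ the solid shaft needs d_s³ = d_o³(1−k⁴), so d_s = 113·(1−0.644⁴)^(1/3) = 106.1 mm.
Area ratio A_h/A_s = d_o²(1−k²)/d_s² = (1−k²)/(1−k⁴)^(2/3) = 0.6637.
Mass saving = 1 − 0.6637 = 33.6 %.

33.6 %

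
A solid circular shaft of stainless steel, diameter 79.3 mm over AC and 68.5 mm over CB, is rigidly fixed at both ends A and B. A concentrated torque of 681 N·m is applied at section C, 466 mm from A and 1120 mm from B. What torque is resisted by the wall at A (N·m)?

Compatibility: T_A·a/J_AC = T_B·b/J_CB with T_A + T_B = T₀.
J_AC = 3.88×10^-6 m⁴, J_CB = 2.16×10^-6 m⁴, so T_A = T₀·(J_AC/a)/((J_AC/a)+(J_CB/b)) = 552.9 N·m, T_B = 128.1 N·m.

553 N·m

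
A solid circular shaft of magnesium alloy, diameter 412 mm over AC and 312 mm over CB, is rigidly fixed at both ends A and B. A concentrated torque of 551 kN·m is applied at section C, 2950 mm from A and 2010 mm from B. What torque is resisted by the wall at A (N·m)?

Compatibility: T_A·a/J_AC = T_B·b/J_CB with T_A + T_B = T₀.
J_AC = 2.83×10^-3 m⁴, J_CB = 9.30×10^-4 m⁴, so T_A = T₀·(J_AC/a)/((J_AC/a)+(J_CB/b)) = 371600 N·m, T_B = 179400 N·m.

372000 N·m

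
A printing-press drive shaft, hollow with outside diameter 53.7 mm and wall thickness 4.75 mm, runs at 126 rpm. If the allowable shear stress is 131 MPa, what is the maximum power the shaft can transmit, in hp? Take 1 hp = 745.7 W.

J = π(d_o⁴ − d_i⁴)/32 = π(0.0537⁴ − 0.0442⁴)/32 = 4.417×10^-7 m⁴.
T_max = τ_allow·J/r = 1.31×10^8 × 4.417×10^-7 / 0.0269 = 2155 N·m.
ω = 2π·126/60 = 13.19 rad/s, so P_max = T_max·ω = 2.843×10^4 W.

38.1 hp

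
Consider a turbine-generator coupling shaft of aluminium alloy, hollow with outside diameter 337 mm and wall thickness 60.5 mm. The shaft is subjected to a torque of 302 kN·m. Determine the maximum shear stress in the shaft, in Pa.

J = π(d_o⁴ − d_i⁴)/32 = π(0.337⁴ − 0.216⁴)/32 = 1.053×10^-3 m⁴.
τ_max = T·r/J = 302000 × 0.169 / 1.053×10^-3 = 4.835×10^7 Pa.

4.83e7 Pa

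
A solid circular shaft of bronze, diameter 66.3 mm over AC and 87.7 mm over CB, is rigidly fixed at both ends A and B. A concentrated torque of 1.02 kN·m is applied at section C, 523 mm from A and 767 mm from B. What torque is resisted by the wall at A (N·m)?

330 N·m

Compatibility: T_A·a/J_AC = T_B·b/J_CB with T_A + T_B = T₀.
J_AC = 1.90×10^-6 m⁴, J_CB = 5.81×10^-6 m⁴, so T_A = T₀·(J_AC/a)/((J_AC/a)+(J_CB/b)) = 330.4 N·m, T_B = 689.6 N·m.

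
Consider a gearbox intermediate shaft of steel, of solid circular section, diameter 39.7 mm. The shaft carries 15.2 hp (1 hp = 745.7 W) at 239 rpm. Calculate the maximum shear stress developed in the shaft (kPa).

36900 kPa

ω = 2π·239/60 = 25.03 rad/s, so T = P/ω = 15.2×745.7 / 25.03 = 452.9 N·m.
J = πd⁴/32 = π(0.0397)⁴/32 = 2.439×10^-7 m⁴.
τ_max = T·r/J = 452.9 × 0.0199 / 2.439×10^-7 = 3.686×10^7 Pa.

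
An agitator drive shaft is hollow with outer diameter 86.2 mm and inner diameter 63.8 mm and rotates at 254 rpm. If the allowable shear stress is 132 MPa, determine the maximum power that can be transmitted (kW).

J = π(d_o⁴ − d_i⁴)/32 = π(0.0862⁴ − 0.0638⁴)/32 = 3.794×10^-6 m⁴.
T_max = τ_allow·J/r = 1.32×10^8 × 3.794×10^-6 / 0.0431 = 11620 N·m.
ω = 2π·254/60 = 26.60 rad/s, so P_max = T_max·ω = 3.091×10^5 W.

309 kW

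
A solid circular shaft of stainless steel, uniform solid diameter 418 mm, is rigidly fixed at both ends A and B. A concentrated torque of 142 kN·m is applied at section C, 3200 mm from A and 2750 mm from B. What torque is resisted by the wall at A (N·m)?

With uniform GJ and both ends fixed, compatibility θ_AC = θ_CB gives T_A·a = T_B·b, together with T_A + T_B = T₀.
T_A = T₀·b/(a+b) = 142000·2750/5950 = 65630 N·m; T_B = 76370 N·m.

65600 N·m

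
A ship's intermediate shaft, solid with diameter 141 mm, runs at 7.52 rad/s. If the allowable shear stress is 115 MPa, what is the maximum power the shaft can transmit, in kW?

476 kW

J = πd⁴/32 = π(0.141)⁴/32 = 3.880×10^-5 m⁴.
T_max = τ_allow·J/r = 1.15×10^8 × 3.880×10^-5 / 0.0705 = 63300 N·m.
ω = 7.52 rad/s, so P_max = T_max·ω = 4.760×10^5 W.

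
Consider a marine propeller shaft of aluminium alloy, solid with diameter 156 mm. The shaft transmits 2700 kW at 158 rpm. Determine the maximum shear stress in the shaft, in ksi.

31.8 ksi

ω = 2π·158/60 = 16.55 rad/s, so T = P/ω = 2700×10³ / 16.55 = 163200 N·m.
J = πd⁴/32 = π(0.156)⁴/32 = 5.814×10^-5 m⁴.
τ_max = T·r/J = 163200 × 0.0780 / 5.814×10^-5 = 2.189×10^8 Pa.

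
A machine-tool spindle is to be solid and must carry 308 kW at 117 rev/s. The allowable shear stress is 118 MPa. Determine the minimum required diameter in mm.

26.2 mm

ω = 2π·117 = 735.1 rad/s, so T = P/ω = 308×10³ / 735.1 = 419.0 N·m.
For a solid shaft τ_max = 16T/(πd³), so d = (16T/(π τ_allow))^(1/3) = (16·419.0/(π·1.18×10^8))^(1/3) = 0.02625 m.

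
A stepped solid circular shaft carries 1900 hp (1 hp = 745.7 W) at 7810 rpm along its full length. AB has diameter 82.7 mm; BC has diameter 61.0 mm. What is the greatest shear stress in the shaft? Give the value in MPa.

ω = 2π·7810/60 = 817.9 rad/s, so T = P/ω = 1900×745.7 / 817.9 = 1732 N·m.
Under the same torque, τ_max = 16T/(πd³) is largest where d is smallest — segment BC (d = 61.0 mm).
τ_max = 16·1732/(π·(0.0610)³) = 3.887×10^7 Pa.

38.9 MPa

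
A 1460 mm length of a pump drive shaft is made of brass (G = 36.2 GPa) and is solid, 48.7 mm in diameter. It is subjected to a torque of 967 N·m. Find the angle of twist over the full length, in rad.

J = πd⁴/32 = π(0.0487)⁴/32 = 5.522×10^-7 m⁴.
θ = T·L/(G·J) = 967.0 × 1.46 / (36.2×10⁹ × 5.522×10^-7) = 0.07062 rad.

0.0706 rad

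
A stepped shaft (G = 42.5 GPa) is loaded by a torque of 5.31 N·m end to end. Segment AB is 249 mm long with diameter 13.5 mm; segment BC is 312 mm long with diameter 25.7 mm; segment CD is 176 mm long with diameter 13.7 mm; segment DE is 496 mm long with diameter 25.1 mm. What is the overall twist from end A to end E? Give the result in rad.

J_AB = π(0.0135)⁴/32 = 3.26×10^-9 m⁴; J_BC = π(0.0257)⁴/32 = 4.28×10^-8 m⁴; J_CD = π(0.0137)⁴/32 = 3.46×10^-9 m⁴; J_DE = π(0.0251)⁴/32 = 3.90×10^-8 m⁴.
θ = (T/G)·Σ L_i/J_i = (5.310/42.5×10⁹)·(0.249/3.26×10^-9 + 0.312/4.28×10^-8 + 0.176/3.46×10^-9 + 0.496/3.90×10^-8) = 0.01840 rad.

0.0184 rad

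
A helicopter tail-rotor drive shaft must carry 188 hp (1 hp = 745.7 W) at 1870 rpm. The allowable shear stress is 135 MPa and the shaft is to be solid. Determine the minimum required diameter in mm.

ω = 2π·1870/60 = 195.8 rad/s, so T = P/ω = 188×745.7 / 195.8 = 715.9 N·m.
For a solid shaft τ_max = 16T/(πd³), so d = (16T/(π τ_allow))^(1/3) = (16·715.9/(π·1.35×10^8))^(1/3) = 0.03000 m.

30.0 mm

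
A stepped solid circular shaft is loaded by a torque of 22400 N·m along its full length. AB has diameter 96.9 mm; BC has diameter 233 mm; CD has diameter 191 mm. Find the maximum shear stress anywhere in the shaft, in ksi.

Under the same torque, τ_max = 16T/(πd³) is largest where d is smallest — segment AB (d = 96.9 mm).
τ_max = 16·22400/(π·(0.0969)³) = 1.254×10^8 Pa.

18.2 ksi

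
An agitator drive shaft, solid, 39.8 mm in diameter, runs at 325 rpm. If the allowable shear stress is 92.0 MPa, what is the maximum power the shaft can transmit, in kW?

J = πd⁴/32 = π(0.0398)⁴/32 = 2.463×10^-7 m⁴.
T_max = τ_allow·J/r = 9.20×10^7 × 2.463×10^-7 / 0.0199 = 1139 N·m.
ω = 2π·325/60 = 34.03 rad/s, so P_max = T_max·ω = 3.876×10^4 W.

38.8 kW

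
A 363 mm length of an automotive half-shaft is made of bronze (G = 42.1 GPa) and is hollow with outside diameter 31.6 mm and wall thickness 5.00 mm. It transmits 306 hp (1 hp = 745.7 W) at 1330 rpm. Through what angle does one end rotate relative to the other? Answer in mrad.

185 mrad

ω = 2π·1330/60 = 139.3 rad/s, so T = P/ω = 306×745.7 / 139.3 = 1638 N·m.
J = π(d_o⁴ − d_i⁴)/32 = π(0.0316⁴ − 0.0216⁴)/32 = 7.652×10^-8 m⁴.
θ = T·L/(G·J) = 1638 × 0.363 / (42.1×10⁹ × 7.652×10^-8) = 0.1846 rad.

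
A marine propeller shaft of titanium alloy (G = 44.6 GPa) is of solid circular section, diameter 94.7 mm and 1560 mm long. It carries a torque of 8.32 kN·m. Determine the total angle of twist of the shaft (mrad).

36.9 mrad

J = πd⁴/32 = π(0.0947)⁴/32 = 7.896×10^-6 m⁴.
θ = T·L/(G·J) = 8320 × 1.56 / (44.6×10⁹ × 7.896×10^-6) = 0.03686 rad.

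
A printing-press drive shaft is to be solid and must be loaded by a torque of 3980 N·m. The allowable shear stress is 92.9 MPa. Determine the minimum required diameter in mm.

For a solid shaft τ_max = 16T/(πd³), so d = (16T/(π τ_allow))^(1/3) = (16·3980/(π·9.29×10^7))^(1/3) = 0.06020 m.

60.2 mm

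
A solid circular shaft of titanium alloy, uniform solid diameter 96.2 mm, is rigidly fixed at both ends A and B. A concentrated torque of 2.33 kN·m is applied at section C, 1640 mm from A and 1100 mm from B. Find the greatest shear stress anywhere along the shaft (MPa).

With uniform GJ and both ends fixed, compatibility θ_AC = θ_CB gives T_A·a = T_B·b, together with T_A + T_B = T₀.
T_A = T₀·b/(a+b) = 2330·1100/2740 = 935.4 N·m; T_B = 1395 N·m.
τ in each portion: τ_AC = 5.35×10^6 Pa, τ_CB = 7.98×10^6 Pa; maximum is in CB.
τ_max = T_CB·r/J = 1395·0.0481/8.41×10^-6 = 7.978×10^6 Pa.

7.98 MPa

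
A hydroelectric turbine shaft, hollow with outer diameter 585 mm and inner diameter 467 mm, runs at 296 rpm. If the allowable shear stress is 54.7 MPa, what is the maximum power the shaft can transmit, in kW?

J = π(d_o⁴ − d_i⁴)/32 = π(0.585⁴ − 0.467⁴)/32 = 6.829×10^-3 m⁴.
T_max = τ_allow·J/r = 5.47×10^7 × 6.829×10^-3 / 0.292 = 1.277e6 N·m.
ω = 2π·296/60 = 31.00 rad/s, so P_max = T_max·ω = 3.958×10^7 W.

39600 kW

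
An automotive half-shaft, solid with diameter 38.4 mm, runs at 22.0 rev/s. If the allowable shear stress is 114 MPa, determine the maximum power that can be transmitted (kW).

175 kW

J = πd⁴/32 = π(0.0384)⁴/32 = 2.135×10^-7 m⁴.
T_max = τ_allow·J/r = 1.14×10^8 × 2.135×10^-7 / 0.0192 = 1267 N·m.
ω = 2π·22.0 = 138.2 rad/s, so P_max = T_max·ω = 1.752×10^5 W.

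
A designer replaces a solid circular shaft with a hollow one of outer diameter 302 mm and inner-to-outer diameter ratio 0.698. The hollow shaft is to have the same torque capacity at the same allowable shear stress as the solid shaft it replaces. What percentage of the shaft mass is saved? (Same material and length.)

38.6 %

Equal τ_max and T ⇒ the solid shaft needs d_s³ = d_o³(1−k⁴), so d_s = 302·(1−0.698⁴)^(1/3) = 275.9 mm.
Area ratio A_h/A_s = d_o²(1−k²)/d_s² = (1−k²)/(1−k⁴)^(2/3) = 0.6143.
Mass saving = 1 − 0.6143 = 38.6 %.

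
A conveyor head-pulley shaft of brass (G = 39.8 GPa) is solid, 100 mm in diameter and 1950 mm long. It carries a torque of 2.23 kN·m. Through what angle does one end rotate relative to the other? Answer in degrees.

J = πd⁴/32 = π(0.100)⁴/32 = 9.817×10^-6 m⁴.
θ = T·L/(G·J) = 2230 × 1.95 / (39.8×10⁹ × 9.817×10^-6) = 0.01113 rad.

0.638°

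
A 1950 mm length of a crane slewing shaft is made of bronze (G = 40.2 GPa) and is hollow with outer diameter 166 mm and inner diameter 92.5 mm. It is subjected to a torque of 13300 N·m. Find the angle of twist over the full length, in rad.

J = π(d_o⁴ − d_i⁴)/32 = π(0.166⁴ − 0.0925⁴)/32 = 6.736×10^-5 m⁴.
θ = T·L/(G·J) = 13300 × 1.95 / (40.2×10⁹ × 6.736×10^-5) = 9.578×10^-3 rad.

0.00958 rad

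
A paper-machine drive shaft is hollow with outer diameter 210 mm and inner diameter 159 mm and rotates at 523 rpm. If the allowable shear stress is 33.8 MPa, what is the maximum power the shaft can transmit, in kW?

2260 kW

J = π(d_o⁴ − d_i⁴)/32 = π(0.210⁴ − 0.159⁴)/32 = 1.282×10^-4 m⁴.
T_max = τ_allow·J/r = 3.38×10^7 × 1.282×10^-4 / 0.105 = 41260 N·m.
ω = 2π·523/60 = 54.77 rad/s, so P_max = T_max·ω = 2.260×10^6 W.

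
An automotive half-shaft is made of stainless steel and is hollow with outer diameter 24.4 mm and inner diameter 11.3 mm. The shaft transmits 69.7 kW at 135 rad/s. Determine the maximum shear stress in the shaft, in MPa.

190 MPa

ω = 135 rad/s, so T = P/ω = 69.7×10³ / 135.0 = 516.3 N·m.
J = π(d_o⁴ − d_i⁴)/32 = π(0.0244⁴ − 0.0113⁴)/32 = 3.320×10^-8 m⁴.
τ_max = T·r/J = 516.3 × 0.0122 / 3.320×10^-8 = 1.897×10^8 Pa.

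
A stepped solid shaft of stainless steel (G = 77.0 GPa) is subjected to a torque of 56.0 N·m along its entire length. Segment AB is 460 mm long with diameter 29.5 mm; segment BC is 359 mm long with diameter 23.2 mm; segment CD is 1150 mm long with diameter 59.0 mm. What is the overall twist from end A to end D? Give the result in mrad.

14.4 mrad

J_AB = π(0.0295)⁴/32 = 7.44×10^-8 m⁴; J_BC = π(0.0232)⁴/32 = 2.84×10^-8 m⁴; J_CD = π(0.0590)⁴/32 = 1.19×10^-6 m⁴.
θ = (T/G)·Σ L_i/J_i = (56.00/77.0×10⁹)·(0.460/7.44×10^-8 + 0.359/2.84×10^-8 + 1.15/1.19×10^-6) = 0.01438 rad.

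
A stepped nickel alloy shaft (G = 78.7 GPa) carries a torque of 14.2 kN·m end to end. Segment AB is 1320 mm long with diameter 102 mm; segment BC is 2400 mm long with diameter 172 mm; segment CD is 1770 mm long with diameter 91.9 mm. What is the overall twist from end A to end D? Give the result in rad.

0.0731 rad

J_AB = π(0.102)⁴/32 = 1.06×10^-5 m⁴; J_BC = π(0.172)⁴/32 = 8.59×10^-5 m⁴; J_CD = π(0.0919)⁴/32 = 7.00×10^-6 m⁴.
θ = (T/G)·Σ L_i/J_i = (14200/78.7×10⁹)·(1.32/1.06×10^-5 + 2.40/8.59×10^-5 + 1.77/7.00×10^-6) = 0.07306 rad.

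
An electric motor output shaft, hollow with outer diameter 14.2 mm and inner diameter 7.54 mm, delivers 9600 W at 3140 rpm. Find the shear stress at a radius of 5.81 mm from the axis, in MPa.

46.2 MPa

ω = 2π·3140/60 = 328.8 rad/s, so T = P/ω = 9600 / 328.8 = 29.20 N·m.
J = π(d_o⁴ − d_i⁴)/32 = π(0.0142⁴ − 0.00754⁴)/32 = 3.674×10^-9 m⁴.
Shear stress varies linearly with radius: τ = T·r/J = 29.20 × 0.00581 / 3.674×10^-9 = 4.616×10^7 Pa.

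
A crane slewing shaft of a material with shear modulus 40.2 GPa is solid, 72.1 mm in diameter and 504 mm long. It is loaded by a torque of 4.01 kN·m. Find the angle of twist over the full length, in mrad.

J = πd⁴/32 = π(0.0721)⁴/32 = 2.653×10^-6 m⁴.
θ = T·L/(G·J) = 4010 × 0.504 / (40.2×10⁹ × 2.653×10^-6) = 0.01895 rad.

18.9 mrad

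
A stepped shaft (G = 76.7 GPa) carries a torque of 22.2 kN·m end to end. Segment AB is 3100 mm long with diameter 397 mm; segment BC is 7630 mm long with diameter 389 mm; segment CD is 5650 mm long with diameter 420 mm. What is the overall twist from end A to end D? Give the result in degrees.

J_AB = π(0.397)⁴/32 = 2.44×10^-3 m⁴; J_BC = π(0.389)⁴/32 = 2.25×10^-3 m⁴; J_CD = π(0.420)⁴/32 = 3.05×10^-3 m⁴.
θ = (T/G)·Σ L_i/J_i = (22200/76.7×10⁹)·(3.10/2.44×10^-3 + 7.63/2.25×10^-3 + 5.65/3.05×10^-3) = 1.886×10^-3 rad.

0.108°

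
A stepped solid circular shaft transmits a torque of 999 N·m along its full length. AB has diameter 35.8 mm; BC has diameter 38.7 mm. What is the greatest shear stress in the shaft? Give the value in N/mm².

Under the same torque, τ_max = 16T/(πd³) is largest where d is smallest — segment AB (d = 35.8 mm).
τ_max = 16·999.0/(π·(0.0358)³) = 1.109×10^8 Pa.

111 N/mm²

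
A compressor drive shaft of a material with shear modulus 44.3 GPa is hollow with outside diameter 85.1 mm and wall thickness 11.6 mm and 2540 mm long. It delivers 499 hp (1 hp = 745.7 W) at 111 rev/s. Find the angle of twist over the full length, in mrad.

ω = 2π·111 = 697.4 rad/s, so T = P/ω = 499×745.7 / 697.4 = 533.5 N·m.
J = π(d_o⁴ − d_i⁴)/32 = π(0.0851⁴ − 0.0619⁴)/32 = 3.708×10^-6 m⁴.
θ = T·L/(G·J) = 533.5 × 2.54 / (44.3×10⁹ × 3.708×10^-6) = 8.251×10^-3 rad.

8.25 mrad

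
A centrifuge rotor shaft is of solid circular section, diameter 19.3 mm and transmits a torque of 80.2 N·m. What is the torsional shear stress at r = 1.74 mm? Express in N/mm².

10.2 N/mm²

J = πd⁴/32 = π(0.0193)⁴/32 = 1.362×10^-8 m⁴.
Shear stress varies linearly with radius: τ = T·r/J = 80.20 × 0.00174 / 1.362×10^-8 = 1.024×10^7 Pa.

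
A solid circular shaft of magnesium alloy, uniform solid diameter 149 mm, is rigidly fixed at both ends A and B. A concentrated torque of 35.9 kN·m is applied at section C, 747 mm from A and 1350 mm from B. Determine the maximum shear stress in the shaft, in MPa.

With uniform GJ and both ends fixed, compatibility θ_AC = θ_CB gives T_A·a = T_B·b, together with T_A + T_B = T₀.
T_A = T₀·b/(a+b) = 35900·1350/2097 = 23110 N·m; T_B = 12790 N·m.
τ in each portion: τ_AC = 3.56×10^7 Pa, τ_CB = 1.97×10^7 Pa; maximum is in AC.
τ_max = T_AC·r/J = 23110·0.0745/4.84×10^-5 = 3.558×10^7 Pa.

35.6 MPa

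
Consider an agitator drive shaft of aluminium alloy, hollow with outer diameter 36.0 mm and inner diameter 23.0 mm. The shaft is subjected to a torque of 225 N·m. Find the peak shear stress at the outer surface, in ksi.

4.27 ksi

J = π(d_o⁴ − d_i⁴)/32 = π(0.0360⁴ − 0.0230⁴)/32 = 1.374×10^-7 m⁴.
τ_max = T·r/J = 225.0 × 0.0180 / 1.374×10^-7 = 2.947×10^7 Pa.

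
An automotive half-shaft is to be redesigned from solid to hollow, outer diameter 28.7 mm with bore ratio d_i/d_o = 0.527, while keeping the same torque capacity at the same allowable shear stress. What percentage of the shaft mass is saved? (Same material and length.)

Equal τ_max and T ⇒ the solid shaft needs d_s³ = d_o³(1−k⁴), so d_s = 28.7·(1−0.527⁴)^(1/3) = 27.94 mm.
Area ratio A_h/A_s = d_o²(1−k²)/d_s² = (1−k²)/(1−k⁴)^(2/3) = 0.7620.
Mass saving = 1 − 0.7620 = 23.8 %.

23.8 %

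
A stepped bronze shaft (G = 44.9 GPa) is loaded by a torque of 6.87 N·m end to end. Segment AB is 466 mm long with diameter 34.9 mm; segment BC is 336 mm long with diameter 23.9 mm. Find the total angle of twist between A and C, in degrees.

J_AB = π(0.0349)⁴/32 = 1.46×10^-7 m⁴; J_BC = π(0.0239)⁴/32 = 3.20×10^-8 m⁴.
θ = (T/G)·Σ L_i/J_i = (6.870/44.9×10⁹)·(0.466/1.46×10^-7 + 0.336/3.20×10^-8) = 2.094×10^-3 rad.

0.120°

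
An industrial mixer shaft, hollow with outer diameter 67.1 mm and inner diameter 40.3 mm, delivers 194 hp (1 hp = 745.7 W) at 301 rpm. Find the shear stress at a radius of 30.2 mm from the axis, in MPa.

ω = 2π·301/60 = 31.52 rad/s, so T = P/ω = 194×745.7 / 31.52 = 4590 N·m.
J = π(d_o⁴ − d_i⁴)/32 = π(0.0671⁴ − 0.0403⁴)/32 = 1.731×10^-6 m⁴.
Shear stress varies linearly with radius: τ = T·r/J = 4590 × 0.0302 / 1.731×10^-6 = 8.006×10^7 Pa.

80.1 MPa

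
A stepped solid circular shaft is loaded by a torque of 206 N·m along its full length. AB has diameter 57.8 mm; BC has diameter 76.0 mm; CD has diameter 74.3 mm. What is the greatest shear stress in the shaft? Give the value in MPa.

Under the same torque, τ_max = 16T/(πd³) is largest where d is smallest — segment AB (d = 57.8 mm).
τ_max = 16·206.0/(π·(0.0578)³) = 5.433×10^6 Pa.

5.43 MPa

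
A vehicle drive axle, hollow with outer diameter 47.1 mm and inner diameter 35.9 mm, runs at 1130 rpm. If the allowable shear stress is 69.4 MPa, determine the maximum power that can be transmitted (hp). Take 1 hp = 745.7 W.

150 hp

J = π(d_o⁴ − d_i⁴)/32 = π(0.0471⁴ − 0.0359⁴)/32 = 3.201×10^-7 m⁴.
T_max = τ_allow·J/r = 6.94×10^7 × 3.201×10^-7 / 0.0236 = 943.3 N·m.
ω = 2π·1130/60 = 118.3 rad/s, so P_max = T_max·ω = 1.116×10^5 W.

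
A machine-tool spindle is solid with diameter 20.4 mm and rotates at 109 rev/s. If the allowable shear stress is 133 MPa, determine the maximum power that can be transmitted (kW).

152 kW

J = πd⁴/32 = π(0.0204)⁴/32 = 1.700×10^-8 m⁴.
T_max = τ_allow·J/r = 1.33×10^8 × 1.700×10^-8 / 0.0102 = 221.7 N·m.
ω = 2π·109 = 684.9 rad/s, so P_max = T_max·ω = 1.518×10^5 W.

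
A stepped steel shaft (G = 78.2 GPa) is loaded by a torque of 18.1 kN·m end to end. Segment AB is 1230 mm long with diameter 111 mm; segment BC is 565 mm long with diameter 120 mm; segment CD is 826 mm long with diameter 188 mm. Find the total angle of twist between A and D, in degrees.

1.55°

J_AB = π(0.111)⁴/32 = 1.49×10^-5 m⁴; J_BC = π(0.120)⁴/32 = 2.04×10^-5 m⁴; J_CD = π(0.188)⁴/32 = 1.23×10^-4 m⁴.
θ = (T/G)·Σ L_i/J_i = (18100/78.2×10⁹)·(1.23/1.49×10^-5 + 0.565/2.04×10^-5 + 0.826/1.23×10^-4) = 0.02709 rad.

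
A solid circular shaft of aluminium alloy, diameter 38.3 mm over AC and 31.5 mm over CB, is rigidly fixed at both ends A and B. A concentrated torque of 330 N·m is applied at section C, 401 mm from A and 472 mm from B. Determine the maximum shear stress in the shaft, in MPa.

21.5 MPa

Compatibility: T_A·a/J_AC = T_B·b/J_CB with T_A + T_B = T₀.
J_AC = 2.11×10^-7 m⁴, J_CB = 9.67×10^-8 m⁴, so T_A = T₀·(J_AC/a)/((J_AC/a)+(J_CB/b)) = 237.6 N·m, T_B = 92.37 N·m.
τ in each portion: τ_AC = 2.15×10^7 Pa, τ_CB = 1.51×10^7 Pa; maximum is in AC.
τ_max = T_AC·r/J = 237.6·0.0191/2.11×10^-7 = 2.154×10^7 Pa.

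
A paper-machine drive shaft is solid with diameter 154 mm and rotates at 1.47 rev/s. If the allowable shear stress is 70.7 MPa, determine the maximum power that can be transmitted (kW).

J = πd⁴/32 = π(0.154)⁴/32 = 5.522×10^-5 m⁴.
T_max = τ_allow·J/r = 7.07×10^7 × 5.522×10^-5 / 0.0770 = 50700 N·m.
ω = 2π·1.47 = 9.236 rad/s, so P_max = T_max·ω = 4.683×10^5 W.

468 kW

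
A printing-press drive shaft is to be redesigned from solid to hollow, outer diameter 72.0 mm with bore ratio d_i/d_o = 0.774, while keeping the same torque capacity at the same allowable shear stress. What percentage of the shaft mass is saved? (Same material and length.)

Equal τ_max and T ⇒ the solid shaft needs d_s³ = d_o³(1−k⁴), so d_s = 72.0·(1−0.774⁴)^(1/3) = 62.08 mm.
Area ratio A_h/A_s = d_o²(1−k²)/d_s² = (1−k²)/(1−k⁴)^(2/3) = 0.5392.
Mass saving = 1 − 0.5392 = 46.1 %.

46.1 %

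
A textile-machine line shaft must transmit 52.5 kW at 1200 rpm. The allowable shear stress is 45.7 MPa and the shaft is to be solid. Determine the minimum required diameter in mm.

36.0 mm

ω = 2π·1200/60 = 125.7 rad/s, so T = P/ω = 52.5×10³ / 125.7 = 417.8 N·m.
For a solid shaft τ_max = 16T/(πd³), so d = (16T/(π τ_allow))^(1/3) = (16·417.8/(π·4.57×10^7))^(1/3) = 0.03598 m.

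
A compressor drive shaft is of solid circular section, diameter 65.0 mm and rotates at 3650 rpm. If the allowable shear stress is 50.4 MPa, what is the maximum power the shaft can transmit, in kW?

J = πd⁴/32 = π(0.0650)⁴/32 = 1.752×10^-6 m⁴.
T_max = τ_allow·J/r = 5.04×10^7 × 1.752×10^-6 / 0.0325 = 2718 N·m.
ω = 2π·3650/60 = 382.2 rad/s, so P_max = T_max·ω = 1.039×10^6 W.

1040 kW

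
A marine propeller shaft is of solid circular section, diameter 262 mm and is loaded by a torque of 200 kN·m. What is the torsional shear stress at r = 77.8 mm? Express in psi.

4880 psi

J = πd⁴/32 = π(0.262)⁴/32 = 4.626×10^-4 m⁴.
Shear stress varies linearly with radius: τ = T·r/J = 200000 × 0.0778 / 4.626×10^-4 = 3.364×10^7 Pa.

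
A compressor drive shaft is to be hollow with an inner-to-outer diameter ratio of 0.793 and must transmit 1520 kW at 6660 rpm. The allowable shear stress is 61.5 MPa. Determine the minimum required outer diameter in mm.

66.8 mm

ω = 2π·6660/60 = 697.4 rad/s, so T = P/ω = 1520×10³ / 697.4 = 2179 N·m.
For a hollow shaft with d_i/d_o = 0.793: τ_max = 16T/(π d_o³ (1−k⁴)), so d_o = [16T/(π τ_allow (1−k⁴))]^(1/3) = [16·2179/(π·6.15×10^7·0.6045)]^(1/3) = 0.06683 m.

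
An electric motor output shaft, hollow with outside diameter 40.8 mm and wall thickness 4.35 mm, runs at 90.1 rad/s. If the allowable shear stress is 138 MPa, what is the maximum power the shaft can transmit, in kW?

102 kW

J = π(d_o⁴ − d_i⁴)/32 = π(0.0408⁴ − 0.0321⁴)/32 = 1.678×10^-7 m⁴.
T_max = τ_allow·J/r = 1.38×10^8 × 1.678×10^-7 / 0.0204 = 1135 N·m.
ω = 90.1 rad/s, so P_max = T_max·ω = 1.023×10^5 W.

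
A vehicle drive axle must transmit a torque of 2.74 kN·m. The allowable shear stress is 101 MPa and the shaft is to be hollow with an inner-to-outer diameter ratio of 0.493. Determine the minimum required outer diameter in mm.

52.8 mm

For a hollow shaft with d_i/d_o = 0.493: τ_max = 16T/(π d_o³ (1−k⁴)), so d_o = [16T/(π τ_allow (1−k⁴))]^(1/3) = [16·2740/(π·1.01×10^8·0.9409)]^(1/3) = 0.05276 m.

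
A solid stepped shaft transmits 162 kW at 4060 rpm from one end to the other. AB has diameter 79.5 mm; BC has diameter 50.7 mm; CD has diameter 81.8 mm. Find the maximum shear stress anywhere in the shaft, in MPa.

14.9 MPa

ω = 2π·4060/60 = 425.2 rad/s, so T = P/ω = 162×10³ / 425.2 = 381.0 N·m.
Under the same torque, τ_max = 16T/(πd³) is largest where d is smallest — segment BC (d = 50.7 mm).
τ_max = 16·381.0/(π·(0.0507)³) = 1.489×10^7 Pa.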